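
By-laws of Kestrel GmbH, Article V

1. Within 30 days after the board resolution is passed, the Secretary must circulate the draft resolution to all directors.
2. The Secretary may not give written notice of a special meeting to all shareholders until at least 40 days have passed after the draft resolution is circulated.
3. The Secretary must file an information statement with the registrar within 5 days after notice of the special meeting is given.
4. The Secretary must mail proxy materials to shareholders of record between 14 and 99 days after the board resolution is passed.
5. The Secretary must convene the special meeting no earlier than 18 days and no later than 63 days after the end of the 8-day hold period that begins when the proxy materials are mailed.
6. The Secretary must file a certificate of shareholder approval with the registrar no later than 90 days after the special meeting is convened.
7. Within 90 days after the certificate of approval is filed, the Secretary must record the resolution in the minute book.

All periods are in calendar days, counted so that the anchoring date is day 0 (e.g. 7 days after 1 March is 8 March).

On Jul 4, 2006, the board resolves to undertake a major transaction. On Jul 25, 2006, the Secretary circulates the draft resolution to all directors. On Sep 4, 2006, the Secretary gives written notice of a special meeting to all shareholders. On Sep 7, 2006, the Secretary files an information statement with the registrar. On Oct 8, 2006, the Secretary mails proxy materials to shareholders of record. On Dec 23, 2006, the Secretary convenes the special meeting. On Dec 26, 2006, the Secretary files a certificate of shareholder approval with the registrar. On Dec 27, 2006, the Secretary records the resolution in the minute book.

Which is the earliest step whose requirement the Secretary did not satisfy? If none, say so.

Step 5

Step 1: 30 days after Jul 4, 2006 (when the board resolution is passed) is Aug 3, 2006; done Jul 25, 2006 — timely.
Step 2: the earliest permitted date is 40 days after Jul 25, 2006 (when the draft resolution is circulated), i.e. Sep 3, 2006; done Sep 4, 2006 — permitted.
Step 3: 5 days after Sep 4, 2006 (when notice of the special meeting is given) is Sep 9, 2006; Sep 7, 2006 is within that limit.
Step 4: the window is 14–99 days after Jul 4, 2006 (when the board resolution is passed), so Jul 18, 2006 through Oct 11, 2006; done Oct 8, 2006 — within the window.
Step 5: the window is 18–63 days after Oct 16, 2006 (end of the 8-day hold period, which began when the proxy materials are mailed on Oct 8, 2006), so Nov 3, 2006 through Dec 18, 2006; done Dec 23, 2006 — 5 days after the window closed.
The procedure was therefore not followed at step 5.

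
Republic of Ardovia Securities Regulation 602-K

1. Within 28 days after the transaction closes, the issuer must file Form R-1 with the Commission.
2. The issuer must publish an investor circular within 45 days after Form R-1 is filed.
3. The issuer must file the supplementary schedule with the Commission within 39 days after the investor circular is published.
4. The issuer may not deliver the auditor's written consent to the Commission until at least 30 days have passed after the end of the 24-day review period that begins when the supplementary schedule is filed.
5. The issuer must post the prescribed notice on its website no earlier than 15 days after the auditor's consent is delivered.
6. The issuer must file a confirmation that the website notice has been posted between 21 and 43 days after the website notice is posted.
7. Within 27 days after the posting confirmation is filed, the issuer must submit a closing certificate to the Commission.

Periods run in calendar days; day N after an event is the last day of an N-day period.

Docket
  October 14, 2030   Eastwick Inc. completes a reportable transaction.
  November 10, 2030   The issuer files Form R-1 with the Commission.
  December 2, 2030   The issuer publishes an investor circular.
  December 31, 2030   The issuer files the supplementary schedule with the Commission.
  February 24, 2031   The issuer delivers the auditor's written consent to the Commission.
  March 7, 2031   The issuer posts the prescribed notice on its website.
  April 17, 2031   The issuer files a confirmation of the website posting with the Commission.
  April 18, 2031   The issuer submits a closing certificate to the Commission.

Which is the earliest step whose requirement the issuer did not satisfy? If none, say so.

Step 5

Step 1: 28 days after October 14, 2030 (when the transaction closes) is November 11, 2030; completed November 10, 2030, before the deadline.
Step 2: 45 days after November 10, 2030 (when Form R-1 is filed) is December 25, 2030; done December 2, 2030 — timely.
Step 3: 39 days after December 2, 2030 (when the investor circular is published) is January 10, 2031; done December 31, 2030 — timely.
Step 4: the earliest permitted date is 30 days after January 24, 2031 (end of the 24-day review period, which began when the supplementary schedule is filed on December 31, 2030), i.e. February 23, 2031; done February 24, 2031, after the minimum wait.
Step 5: the earliest permitted date is 15 days after February 24, 2031 (when the auditor's consent is delivered), i.e. March 11, 2031; acted on March 7, 2031, 4 days prematurely.
That is the first point of non-compliance.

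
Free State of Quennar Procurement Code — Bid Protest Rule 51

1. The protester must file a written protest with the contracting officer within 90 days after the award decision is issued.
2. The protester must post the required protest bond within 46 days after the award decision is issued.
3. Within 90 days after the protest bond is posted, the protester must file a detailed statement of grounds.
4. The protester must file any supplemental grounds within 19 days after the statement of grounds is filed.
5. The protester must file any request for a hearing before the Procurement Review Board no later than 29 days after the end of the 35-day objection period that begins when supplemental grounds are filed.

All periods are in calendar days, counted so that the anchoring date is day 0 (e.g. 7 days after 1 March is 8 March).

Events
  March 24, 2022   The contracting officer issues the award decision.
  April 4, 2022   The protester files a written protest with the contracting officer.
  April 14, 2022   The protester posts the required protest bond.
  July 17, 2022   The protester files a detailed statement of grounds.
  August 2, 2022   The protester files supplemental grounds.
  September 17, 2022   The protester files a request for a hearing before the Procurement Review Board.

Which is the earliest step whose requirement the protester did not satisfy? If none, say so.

Step 3

Step 1: 90 days after March 24, 2022 (when the award decision is issued) is June 22, 2022; done April 4, 2022 — timely.
Step 2: 46 days after March 24, 2022 (when the award decision is issued) is May 9, 2022; done April 14, 2022 — timely.
Step 3: 90 days after April 14, 2022 (when the protest bond is posted) is July 13, 2022; done July 17, 2022 — 4 days late.
The analysis stops there.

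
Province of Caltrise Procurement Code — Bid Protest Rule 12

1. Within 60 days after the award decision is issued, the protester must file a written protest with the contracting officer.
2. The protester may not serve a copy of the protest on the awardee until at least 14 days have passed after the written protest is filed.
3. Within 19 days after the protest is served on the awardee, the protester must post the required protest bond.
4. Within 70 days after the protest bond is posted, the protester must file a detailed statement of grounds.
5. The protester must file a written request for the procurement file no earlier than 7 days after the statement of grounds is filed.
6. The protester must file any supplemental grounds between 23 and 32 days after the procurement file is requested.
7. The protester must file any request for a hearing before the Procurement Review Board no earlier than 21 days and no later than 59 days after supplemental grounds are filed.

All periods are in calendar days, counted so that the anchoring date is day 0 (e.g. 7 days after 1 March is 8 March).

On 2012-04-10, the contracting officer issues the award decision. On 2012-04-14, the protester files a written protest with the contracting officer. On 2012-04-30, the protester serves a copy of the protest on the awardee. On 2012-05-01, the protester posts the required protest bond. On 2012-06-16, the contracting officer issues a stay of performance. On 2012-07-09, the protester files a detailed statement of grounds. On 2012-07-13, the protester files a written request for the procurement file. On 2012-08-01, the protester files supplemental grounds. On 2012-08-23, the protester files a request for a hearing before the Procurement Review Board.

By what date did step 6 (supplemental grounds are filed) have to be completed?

Step 6 runs from 2012-07-13, when the procurement file is requested. The window is 23–32 days after 2012-07-13; it closes on 2012-08-14.

2012-08-14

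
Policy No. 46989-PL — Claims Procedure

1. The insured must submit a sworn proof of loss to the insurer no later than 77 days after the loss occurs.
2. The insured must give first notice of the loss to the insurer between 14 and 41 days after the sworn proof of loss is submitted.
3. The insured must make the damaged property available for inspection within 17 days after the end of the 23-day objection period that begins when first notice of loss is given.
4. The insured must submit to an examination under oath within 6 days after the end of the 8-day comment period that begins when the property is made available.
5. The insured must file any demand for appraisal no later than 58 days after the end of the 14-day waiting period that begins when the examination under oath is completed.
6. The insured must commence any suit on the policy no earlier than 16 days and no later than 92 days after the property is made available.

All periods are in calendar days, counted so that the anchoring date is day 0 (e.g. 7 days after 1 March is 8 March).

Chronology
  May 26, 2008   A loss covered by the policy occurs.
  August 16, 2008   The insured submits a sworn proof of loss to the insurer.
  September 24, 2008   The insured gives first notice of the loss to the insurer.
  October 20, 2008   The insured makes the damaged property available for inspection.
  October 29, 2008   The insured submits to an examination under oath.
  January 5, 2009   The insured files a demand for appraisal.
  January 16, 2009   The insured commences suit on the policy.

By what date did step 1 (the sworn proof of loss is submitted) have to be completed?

Step 1 runs from May 26, 2008, when the loss occurs. 77 days after May 26, 2008 is August 11, 2008.

August 11, 2008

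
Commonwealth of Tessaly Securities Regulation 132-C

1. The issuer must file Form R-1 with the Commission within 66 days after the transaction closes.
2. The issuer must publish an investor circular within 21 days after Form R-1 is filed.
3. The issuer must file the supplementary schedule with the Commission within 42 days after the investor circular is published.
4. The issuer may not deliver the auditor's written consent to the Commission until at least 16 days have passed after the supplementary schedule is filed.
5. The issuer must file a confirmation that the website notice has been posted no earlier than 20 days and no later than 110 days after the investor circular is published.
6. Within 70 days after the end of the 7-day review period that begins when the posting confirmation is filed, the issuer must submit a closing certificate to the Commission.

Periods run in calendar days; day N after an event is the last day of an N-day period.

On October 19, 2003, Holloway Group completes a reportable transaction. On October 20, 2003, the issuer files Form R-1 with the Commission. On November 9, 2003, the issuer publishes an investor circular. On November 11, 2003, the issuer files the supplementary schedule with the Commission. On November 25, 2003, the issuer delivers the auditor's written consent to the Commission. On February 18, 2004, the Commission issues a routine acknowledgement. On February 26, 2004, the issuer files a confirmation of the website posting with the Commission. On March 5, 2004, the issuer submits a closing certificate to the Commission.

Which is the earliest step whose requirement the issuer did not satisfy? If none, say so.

Step 1: 66 days after October 19, 2003 (when the transaction closes) is December 24, 2003; done October 20, 2003 — timely.
Step 2: 21 days after October 20, 2003 (when Form R-1 is filed) is November 10, 2003; completed November 9, 2003, before the deadline.
Step 3: 42 days after November 9, 2003 (when the investor circular is published) is December 21, 2003; done November 11, 2003 — timely.
Step 4: the earliest permitted date is 16 days after November 11, 2003 (when the supplementary schedule is filed), i.e. November 27, 2003; done November 25, 2003 — 2 days too early.

Step 4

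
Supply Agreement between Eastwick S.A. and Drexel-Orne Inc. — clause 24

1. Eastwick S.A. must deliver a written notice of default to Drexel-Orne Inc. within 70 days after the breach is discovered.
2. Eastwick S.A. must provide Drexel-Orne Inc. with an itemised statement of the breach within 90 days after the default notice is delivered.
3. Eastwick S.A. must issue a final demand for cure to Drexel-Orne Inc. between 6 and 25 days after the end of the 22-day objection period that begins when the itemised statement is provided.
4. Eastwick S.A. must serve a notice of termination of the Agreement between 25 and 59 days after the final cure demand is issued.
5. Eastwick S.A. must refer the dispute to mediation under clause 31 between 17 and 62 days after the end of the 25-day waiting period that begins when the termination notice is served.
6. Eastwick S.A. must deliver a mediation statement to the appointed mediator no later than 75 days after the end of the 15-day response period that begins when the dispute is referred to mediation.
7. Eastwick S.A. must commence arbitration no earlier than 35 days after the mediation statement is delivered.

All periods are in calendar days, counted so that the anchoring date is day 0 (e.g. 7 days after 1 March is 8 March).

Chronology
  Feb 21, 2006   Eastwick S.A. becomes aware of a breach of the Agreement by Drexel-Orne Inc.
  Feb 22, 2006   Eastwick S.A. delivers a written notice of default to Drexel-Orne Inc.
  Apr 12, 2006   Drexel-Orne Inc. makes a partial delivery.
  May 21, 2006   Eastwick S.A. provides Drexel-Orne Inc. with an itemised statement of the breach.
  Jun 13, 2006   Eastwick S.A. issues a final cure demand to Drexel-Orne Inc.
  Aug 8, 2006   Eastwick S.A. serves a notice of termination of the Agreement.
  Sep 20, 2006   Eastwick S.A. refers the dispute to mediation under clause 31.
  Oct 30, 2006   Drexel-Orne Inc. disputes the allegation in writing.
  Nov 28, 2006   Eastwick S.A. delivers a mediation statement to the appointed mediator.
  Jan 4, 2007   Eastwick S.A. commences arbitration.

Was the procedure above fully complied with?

No

(1) due by Feb 21, 2006 + 70 days = May 2, 2006; completed Feb 22, 2006, before the deadline.
(2) due by Feb 22, 2006 + 90 days = May 23, 2006; completed May 21, 2006, before the deadline.
(3) the permitted window runs from Jun 12, 2006 + 6 = Jun 18, 2006 to Jun 12, 2006 + 25 = Jul 7, 2006; Jun 13, 2006 is 5 days too early.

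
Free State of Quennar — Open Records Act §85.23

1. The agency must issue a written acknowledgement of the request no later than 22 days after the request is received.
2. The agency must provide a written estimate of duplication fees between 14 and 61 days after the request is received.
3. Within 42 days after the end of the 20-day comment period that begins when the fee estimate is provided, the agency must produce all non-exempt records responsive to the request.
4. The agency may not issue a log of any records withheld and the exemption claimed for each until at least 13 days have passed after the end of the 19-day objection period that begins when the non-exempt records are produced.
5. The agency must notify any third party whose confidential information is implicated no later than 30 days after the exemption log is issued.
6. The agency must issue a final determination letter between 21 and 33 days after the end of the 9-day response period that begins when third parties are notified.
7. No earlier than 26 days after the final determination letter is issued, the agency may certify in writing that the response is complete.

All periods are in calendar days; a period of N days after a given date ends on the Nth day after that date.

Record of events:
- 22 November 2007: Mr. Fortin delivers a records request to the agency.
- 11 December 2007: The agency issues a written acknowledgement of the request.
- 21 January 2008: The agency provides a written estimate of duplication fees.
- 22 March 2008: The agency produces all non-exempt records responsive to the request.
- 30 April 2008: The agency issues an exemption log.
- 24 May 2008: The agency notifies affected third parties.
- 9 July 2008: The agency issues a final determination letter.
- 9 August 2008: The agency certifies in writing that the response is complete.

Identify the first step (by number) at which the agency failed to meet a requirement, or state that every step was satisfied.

Step 6

Step 1: 22 days after 22 November 2007 (when the request is received) is 14 December 2007; done 11 December 2007 — timely.
Step 2: the window is 14–61 days after 22 November 2007 (when the request is received), so 6 December 2007 through 22 January 2008; 21 January 2008 falls inside that range.
Step 3: 42 days after 10 February 2008 (end of the 20-day comment period, which began when the fee estimate is provided on 21 January 2008) is 23 March 2008; completed 22 March 2008, before the deadline.
Step 4: the earliest permitted date is 13 days after 10 April 2008 (end of the 19-day objection period, which began when the non-exempt records are produced on 22 March 2008), i.e. 23 April 2008; 30 April 2008 is on or after that date.
Step 5: 30 days after 30 April 2008 (when the exemption log is issued) is 30 May 2008; done 24 May 2008 — timely.
Step 6: the window is 21–33 days after 2 June 2008 (end of the 9-day response period, which began when third parties are notified on 24 May 2008), so 23 June 2008 through 5 July 2008; 9 July 2008 is 4 days past the end of the window.
That is the first point of non-compliance.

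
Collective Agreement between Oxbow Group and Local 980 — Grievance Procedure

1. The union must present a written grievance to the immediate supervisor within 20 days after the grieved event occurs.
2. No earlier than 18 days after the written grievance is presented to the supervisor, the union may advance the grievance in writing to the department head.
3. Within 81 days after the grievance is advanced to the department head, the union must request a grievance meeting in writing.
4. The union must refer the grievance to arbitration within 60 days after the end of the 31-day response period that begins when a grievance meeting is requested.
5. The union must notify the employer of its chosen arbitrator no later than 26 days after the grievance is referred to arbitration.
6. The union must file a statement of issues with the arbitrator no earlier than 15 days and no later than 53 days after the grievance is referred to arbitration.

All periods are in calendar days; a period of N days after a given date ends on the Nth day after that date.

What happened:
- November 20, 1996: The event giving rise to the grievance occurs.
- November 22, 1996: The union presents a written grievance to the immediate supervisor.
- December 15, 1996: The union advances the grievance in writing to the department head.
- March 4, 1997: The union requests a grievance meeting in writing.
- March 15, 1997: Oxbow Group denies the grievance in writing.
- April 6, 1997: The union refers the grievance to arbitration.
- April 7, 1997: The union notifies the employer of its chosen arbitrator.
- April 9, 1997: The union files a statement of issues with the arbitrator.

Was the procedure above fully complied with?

No

(1) due by November 20, 1996 + 20 days = December 10, 1996; done November 22, 1996 — timely.
(2) permitted from November 22, 1996 + 18 days = December 10, 1996 onward; done December 15, 1996, after the minimum wait.
(3) due by December 15, 1996 + 81 days = March 6, 1997; completed March 4, 1997, before the deadline.
(4) due by April 4, 1997 + 60 days = June 3, 1997; April 6, 1997 is within that limit.
(5) due by April 6, 1997 + 26 days = May 2, 1997; April 7, 1997 is within that limit.
(6) the permitted window runs from April 6, 1997 + 15 = April 21, 1997 to April 6, 1997 + 53 = May 29, 1997; done April 9, 1997 — 12 days before the window opened.
No need to go further; step 6 was not satisfied.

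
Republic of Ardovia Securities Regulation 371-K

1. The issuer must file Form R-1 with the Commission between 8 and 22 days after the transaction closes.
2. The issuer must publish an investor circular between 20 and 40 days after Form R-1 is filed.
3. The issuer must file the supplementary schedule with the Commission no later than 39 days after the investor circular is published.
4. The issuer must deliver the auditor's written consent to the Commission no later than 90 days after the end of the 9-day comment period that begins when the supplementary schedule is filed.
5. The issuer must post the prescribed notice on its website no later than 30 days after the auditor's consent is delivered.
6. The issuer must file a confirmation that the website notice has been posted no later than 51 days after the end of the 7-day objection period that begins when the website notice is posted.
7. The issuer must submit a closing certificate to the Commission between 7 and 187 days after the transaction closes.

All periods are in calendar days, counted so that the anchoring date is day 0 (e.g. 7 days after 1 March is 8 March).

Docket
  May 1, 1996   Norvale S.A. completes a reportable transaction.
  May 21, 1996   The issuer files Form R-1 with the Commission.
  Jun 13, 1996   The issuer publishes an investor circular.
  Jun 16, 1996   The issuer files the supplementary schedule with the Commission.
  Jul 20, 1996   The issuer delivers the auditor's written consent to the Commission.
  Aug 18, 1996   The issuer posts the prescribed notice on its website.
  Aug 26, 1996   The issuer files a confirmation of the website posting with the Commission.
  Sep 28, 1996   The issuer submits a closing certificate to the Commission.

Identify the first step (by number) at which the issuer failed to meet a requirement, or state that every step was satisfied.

Step 1: the window is 8–22 days after May 1, 1996 (when the transaction closes), so May 9, 1996 through May 23, 1996; done May 21, 1996 — within the window.
Step 2: the window is 20–40 days after May 21, 1996 (when Form R-1 is filed), so Jun 10, 1996 through Jun 30, 1996; done Jun 13, 1996, which is between those dates.
Step 3: 39 days after Jun 13, 1996 (when the investor circular is published) is Jul 22, 1996; done Jun 16, 1996 — timely.
Step 4: 90 days after Jun 25, 1996 (end of the 9-day comment period, which began when the supplementary schedule is filed on Jun 16, 1996) is Sep 23, 1996; completed Jul 20, 1996, before the deadline.
Step 5: 30 days after Jul 20, 1996 (when the auditor's consent is delivered) is Aug 19, 1996; completed Aug 18, 1996, before the deadline.
Step 6: 51 days after Aug 25, 1996 (end of the 7-day objection period, which began when the website notice is posted on Aug 18, 1996) is Oct 15, 1996; completed Aug 26, 1996, before the deadline.
Step 7: the window is 7–187 days after May 1, 1996 (when the transaction closes), so May 8, 1996 through Nov 4, 1996; Sep 28, 1996 falls inside that range.

None — every step was satisfied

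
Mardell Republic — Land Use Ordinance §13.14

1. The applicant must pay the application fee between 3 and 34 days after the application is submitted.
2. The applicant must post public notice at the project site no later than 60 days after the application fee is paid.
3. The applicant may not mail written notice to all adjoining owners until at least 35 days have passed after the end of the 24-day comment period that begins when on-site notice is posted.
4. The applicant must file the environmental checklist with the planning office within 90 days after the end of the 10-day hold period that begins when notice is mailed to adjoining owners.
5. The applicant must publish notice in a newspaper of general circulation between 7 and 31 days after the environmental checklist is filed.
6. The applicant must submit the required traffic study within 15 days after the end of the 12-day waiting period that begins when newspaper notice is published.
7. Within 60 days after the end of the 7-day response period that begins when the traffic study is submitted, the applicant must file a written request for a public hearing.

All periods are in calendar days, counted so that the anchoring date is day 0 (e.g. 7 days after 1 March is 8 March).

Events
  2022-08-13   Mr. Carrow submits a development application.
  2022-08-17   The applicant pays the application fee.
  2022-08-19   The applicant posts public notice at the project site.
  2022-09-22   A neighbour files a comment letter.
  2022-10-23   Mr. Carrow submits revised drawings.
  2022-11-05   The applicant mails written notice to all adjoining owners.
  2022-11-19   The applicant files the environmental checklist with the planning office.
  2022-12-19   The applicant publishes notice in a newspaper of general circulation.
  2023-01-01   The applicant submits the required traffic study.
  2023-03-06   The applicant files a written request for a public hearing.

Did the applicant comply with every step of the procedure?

Yes

(1) the permitted window runs from 2022-08-13 + 3 = 2022-08-16 to 2022-08-13 + 34 = 2022-09-16; 2022-08-17 falls inside that range.
(2) due by 2022-08-17 + 60 days = 2022-10-16; 2022-08-19 is within that limit.
(3) permitted from 2022-09-12 + 35 days = 2022-10-17 onward; 2022-11-05 is on or after that date.
(4) due by 2022-11-15 + 90 days = 2023-02-13; 2022-11-19 is within that limit.
(5) the permitted window runs from 2022-11-19 + 7 = 2022-11-26 to 2022-11-19 + 31 = 2022-12-20; done 2022-12-19 — within the window.
(6) due by 2022-12-31 + 15 days = 2023-01-15; 2023-01-01 is within that limit.
(7) due by 2023-01-08 + 60 days = 2023-03-09; completed 2023-03-06, before the deadline.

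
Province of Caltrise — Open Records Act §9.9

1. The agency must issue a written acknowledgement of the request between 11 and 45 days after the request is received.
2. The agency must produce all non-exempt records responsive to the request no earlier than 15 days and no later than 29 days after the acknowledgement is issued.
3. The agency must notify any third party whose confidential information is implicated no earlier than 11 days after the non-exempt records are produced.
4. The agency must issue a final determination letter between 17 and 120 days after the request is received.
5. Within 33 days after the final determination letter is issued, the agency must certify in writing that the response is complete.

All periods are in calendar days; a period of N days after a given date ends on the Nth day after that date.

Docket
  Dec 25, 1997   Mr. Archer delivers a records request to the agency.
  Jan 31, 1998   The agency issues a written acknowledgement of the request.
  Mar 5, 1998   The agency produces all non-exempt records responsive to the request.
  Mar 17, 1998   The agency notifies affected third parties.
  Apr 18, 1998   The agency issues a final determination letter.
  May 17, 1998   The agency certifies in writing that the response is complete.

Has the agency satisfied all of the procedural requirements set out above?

No

Step 1 — 11 and 45 days from Dec 25, 1997 (when the request is received) are Jan 5, 1998 and Feb 8, 1998 respectively; done Jan 31, 1998 — within the window.
Step 2 — 15 and 29 days from Jan 31, 1998 (when the acknowledgement is issued) are Feb 15, 1998 and Mar 1, 1998 respectively; done Mar 5, 1998 — 4 days after the window closed.
The analysis stops there.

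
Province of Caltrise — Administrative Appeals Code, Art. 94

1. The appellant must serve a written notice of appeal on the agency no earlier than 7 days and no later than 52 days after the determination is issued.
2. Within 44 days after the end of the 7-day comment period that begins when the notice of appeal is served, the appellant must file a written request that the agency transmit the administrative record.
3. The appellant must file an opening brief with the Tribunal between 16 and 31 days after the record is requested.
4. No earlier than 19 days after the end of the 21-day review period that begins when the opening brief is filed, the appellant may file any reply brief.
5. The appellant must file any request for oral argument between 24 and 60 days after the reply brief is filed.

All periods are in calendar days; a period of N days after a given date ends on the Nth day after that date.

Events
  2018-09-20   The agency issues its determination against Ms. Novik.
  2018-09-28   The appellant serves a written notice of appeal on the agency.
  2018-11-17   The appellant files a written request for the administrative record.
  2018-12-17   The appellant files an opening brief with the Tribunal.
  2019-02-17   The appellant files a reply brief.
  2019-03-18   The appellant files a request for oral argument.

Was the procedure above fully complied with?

Step 1 — 7 and 52 days from 2018-09-20 (when the determination is issued) are 2018-09-27 and 2018-11-11 respectively; done 2018-09-28, which is between those dates.
Step 2 — counting 44 days from 2018-10-05 (end of the 7-day comment period, which began when the notice of appeal is served on 2018-09-28) gives a deadline of 2018-11-18; completed 2018-11-17, before the deadline.
Step 3 — 16 and 31 days from 2018-11-17 (when the record is requested) are 2018-12-03 and 2018-12-18 respectively; done 2018-12-17, which is between those dates.
Step 4 — must wait 19 days from 2019-01-07 (end of the 21-day review period, which began when the opening brief is filed on 2018-12-17), so not before 2019-01-26; done 2019-02-17, after the minimum wait.
Step 5 — 24 and 60 days from 2019-02-17 (when the reply brief is filed) are 2019-03-13 and 2019-04-18 respectively; done 2019-03-18 — within the window.

Yes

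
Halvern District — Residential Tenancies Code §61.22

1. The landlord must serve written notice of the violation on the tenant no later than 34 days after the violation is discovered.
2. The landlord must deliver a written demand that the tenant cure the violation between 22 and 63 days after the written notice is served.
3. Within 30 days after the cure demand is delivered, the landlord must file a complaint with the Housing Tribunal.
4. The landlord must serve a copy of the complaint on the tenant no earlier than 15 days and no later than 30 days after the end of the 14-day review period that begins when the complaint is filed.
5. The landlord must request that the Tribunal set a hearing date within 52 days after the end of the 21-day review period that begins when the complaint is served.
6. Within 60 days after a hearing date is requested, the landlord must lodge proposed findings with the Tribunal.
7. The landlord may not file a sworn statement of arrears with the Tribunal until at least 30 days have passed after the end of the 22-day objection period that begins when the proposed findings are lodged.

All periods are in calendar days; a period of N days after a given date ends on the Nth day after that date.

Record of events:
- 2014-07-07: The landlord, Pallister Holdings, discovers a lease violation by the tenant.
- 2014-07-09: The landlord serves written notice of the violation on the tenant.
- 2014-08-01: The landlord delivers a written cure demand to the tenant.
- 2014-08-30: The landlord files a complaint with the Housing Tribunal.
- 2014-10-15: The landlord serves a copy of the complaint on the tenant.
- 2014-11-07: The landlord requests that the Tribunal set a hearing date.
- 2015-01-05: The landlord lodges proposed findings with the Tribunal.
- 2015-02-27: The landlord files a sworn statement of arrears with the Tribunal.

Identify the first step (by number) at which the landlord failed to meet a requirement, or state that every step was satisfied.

Step 1 — counting 34 days from 2014-07-07 (when the violation is discovered) gives a deadline of 2014-08-10; done 2014-07-09 — timely.
Step 2 — 22 and 63 days from 2014-07-09 (when the written notice is served) are 2014-07-31 and 2014-09-10 respectively; 2014-08-01 falls inside that range.
Step 3 — counting 30 days from 2014-08-01 (when the cure demand is delivered) gives a deadline of 2014-08-31; done 2014-08-30 — timely.
Step 4 — 15 and 30 days from 2014-09-13 (end of the 14-day review period, which began when the complaint is filed on 2014-08-30) are 2014-09-28 and 2014-10-13 respectively; done 2014-10-15 — 2 days after the window closed.

Step 4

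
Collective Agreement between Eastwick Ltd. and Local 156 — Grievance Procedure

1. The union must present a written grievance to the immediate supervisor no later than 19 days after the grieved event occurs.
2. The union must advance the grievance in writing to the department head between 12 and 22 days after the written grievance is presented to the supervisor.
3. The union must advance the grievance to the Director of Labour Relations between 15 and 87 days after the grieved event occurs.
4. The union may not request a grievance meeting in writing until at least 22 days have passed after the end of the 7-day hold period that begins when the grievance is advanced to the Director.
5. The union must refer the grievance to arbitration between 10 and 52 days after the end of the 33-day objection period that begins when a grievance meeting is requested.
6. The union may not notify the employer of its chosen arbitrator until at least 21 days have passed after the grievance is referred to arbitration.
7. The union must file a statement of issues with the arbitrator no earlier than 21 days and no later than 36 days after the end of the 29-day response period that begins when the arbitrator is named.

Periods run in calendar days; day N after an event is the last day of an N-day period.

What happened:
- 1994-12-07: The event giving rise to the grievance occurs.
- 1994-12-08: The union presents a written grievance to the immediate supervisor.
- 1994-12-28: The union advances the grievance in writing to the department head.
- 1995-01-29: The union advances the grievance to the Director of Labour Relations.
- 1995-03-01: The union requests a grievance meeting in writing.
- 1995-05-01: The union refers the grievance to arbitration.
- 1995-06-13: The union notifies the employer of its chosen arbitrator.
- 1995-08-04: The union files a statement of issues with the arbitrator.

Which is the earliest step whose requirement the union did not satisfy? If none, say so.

Step 1: 19 days after 1994-12-07 (when the grieved event occurs) is 1994-12-26; completed 1994-12-08, before the deadline.
Step 2: the window is 12–22 days after 1994-12-08 (when the written grievance is presented to the supervisor), so 1994-12-20 through 1994-12-30; 1994-12-28 falls inside that range.
Step 3: the window is 15–87 days after 1994-12-07 (when the grieved event occurs), so 1994-12-22 through 1995-03-04; done 1995-01-29, which is between those dates.
Step 4: the earliest permitted date is 22 days after 1995-02-05 (end of the 7-day hold period, which began when the grievance is advanced to the Director on 1995-01-29), i.e. 1995-02-27; 1995-03-01 is on or after that date.
Step 5: the window is 10–52 days after 1995-04-03 (end of the 33-day objection period, which began when a grievance meeting is requested on 1995-03-01), so 1995-04-13 through 1995-05-25; 1995-05-01 falls inside that range.
Step 6: the earliest permitted date is 21 days after 1995-05-01 (when the grievance is referred to arbitration), i.e. 1995-05-22; 1995-06-13 is on or after that date.
Step 7: the window is 21–36 days after 1995-07-12 (end of the 29-day response period, which began when the arbitrator is named on 1995-06-13), so 1995-08-02 through 1995-08-17; done 1995-08-04 — within the window.

None — every step was satisfied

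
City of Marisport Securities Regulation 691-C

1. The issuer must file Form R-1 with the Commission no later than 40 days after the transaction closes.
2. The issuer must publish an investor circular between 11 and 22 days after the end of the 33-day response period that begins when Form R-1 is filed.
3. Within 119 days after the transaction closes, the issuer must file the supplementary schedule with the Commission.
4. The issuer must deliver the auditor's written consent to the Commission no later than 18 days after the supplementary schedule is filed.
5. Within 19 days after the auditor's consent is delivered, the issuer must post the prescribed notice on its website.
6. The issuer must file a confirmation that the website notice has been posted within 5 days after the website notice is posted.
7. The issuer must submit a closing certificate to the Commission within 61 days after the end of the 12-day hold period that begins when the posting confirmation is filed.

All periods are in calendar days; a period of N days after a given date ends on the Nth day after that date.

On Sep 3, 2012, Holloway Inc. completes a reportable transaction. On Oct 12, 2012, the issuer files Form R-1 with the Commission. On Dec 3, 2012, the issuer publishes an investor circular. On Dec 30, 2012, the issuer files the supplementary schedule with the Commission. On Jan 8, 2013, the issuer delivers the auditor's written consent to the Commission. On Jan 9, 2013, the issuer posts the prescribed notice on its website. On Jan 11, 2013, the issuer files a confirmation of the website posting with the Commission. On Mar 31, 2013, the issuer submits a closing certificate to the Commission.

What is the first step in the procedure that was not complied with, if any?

Step 7

(1) due by Sep 3, 2012 + 40 days = Oct 13, 2012; completed Oct 12, 2012, before the deadline.
(2) the permitted window runs from Nov 14, 2012 + 11 = Nov 25, 2012 to Nov 14, 2012 + 22 = Dec 6, 2012; Dec 3, 2012 falls inside that range.
(3) due by Sep 3, 2012 + 119 days = Dec 31, 2012; done Dec 30, 2012 — timely.
(4) due by Dec 30, 2012 + 18 days = Jan 17, 2013; completed Jan 8, 2013, before the deadline.
(5) due by Jan 8, 2013 + 19 days = Jan 27, 2013; Jan 9, 2013 is within that limit.
(6) due by Jan 9, 2013 + 5 days = Jan 14, 2013; done Jan 11, 2013 — timely.
(7) due by Jan 23, 2013 + 61 days = Mar 25, 2013; done Mar 31, 2013 — 6 days late.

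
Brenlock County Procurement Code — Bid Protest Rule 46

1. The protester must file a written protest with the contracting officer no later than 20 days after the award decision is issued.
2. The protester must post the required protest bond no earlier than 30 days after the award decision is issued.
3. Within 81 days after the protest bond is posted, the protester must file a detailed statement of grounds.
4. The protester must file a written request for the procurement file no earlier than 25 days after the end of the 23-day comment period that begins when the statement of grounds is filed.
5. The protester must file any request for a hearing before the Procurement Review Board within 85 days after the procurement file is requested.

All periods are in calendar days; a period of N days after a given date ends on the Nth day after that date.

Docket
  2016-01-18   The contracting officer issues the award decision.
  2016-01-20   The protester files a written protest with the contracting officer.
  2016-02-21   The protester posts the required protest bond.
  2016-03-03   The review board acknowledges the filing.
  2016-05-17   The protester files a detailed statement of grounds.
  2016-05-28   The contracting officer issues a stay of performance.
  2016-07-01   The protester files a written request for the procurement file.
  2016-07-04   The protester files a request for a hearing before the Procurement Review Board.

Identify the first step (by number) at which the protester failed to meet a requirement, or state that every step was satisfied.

Step 1: 20 days after 2016-01-18 (when the award decision is issued) is 2016-02-07; 2016-01-20 is within that limit.
Step 2: the earliest permitted date is 30 days after 2016-01-18 (when the award decision is issued), i.e. 2016-02-17; done 2016-02-21, after the minimum wait.
Step 3: 81 days after 2016-02-21 (when the protest bond is posted) is 2016-05-12; done 2016-05-17 — 5 days late.
The procedure was therefore not followed at step 3.

Step 3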